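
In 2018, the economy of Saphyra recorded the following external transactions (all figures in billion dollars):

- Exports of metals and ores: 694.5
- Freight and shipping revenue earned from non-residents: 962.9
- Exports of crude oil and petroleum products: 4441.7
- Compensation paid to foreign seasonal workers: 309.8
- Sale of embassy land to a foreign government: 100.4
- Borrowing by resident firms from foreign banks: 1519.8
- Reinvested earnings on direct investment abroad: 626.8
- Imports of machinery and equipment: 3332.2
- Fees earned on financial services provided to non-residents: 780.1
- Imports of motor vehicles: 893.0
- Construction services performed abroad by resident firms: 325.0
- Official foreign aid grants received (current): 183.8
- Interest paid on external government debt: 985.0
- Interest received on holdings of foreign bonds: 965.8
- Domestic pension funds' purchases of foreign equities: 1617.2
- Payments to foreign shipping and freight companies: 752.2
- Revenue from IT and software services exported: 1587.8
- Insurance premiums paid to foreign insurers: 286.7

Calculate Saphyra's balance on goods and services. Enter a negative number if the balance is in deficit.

Goods: 4441.7 - 3332.2 + 694.5 - 893.0 = 911.0
Services: 780.1 - 752.2 - 286.7 + 1587.8 + 962.9 + 325.0 = 2616.9
Trade balance = 911.0 + 2616.9 = 3527.9
(Excluded from the trade balance — primary income: compensation paid to foreign seasonal workers 309.8, reinvested earnings on direct investment abroad 626.8, interest paid on external government debt 985.0, interest received on holdings of foreign bonds 965.8; capital account: sale of embassy land to a foreign government 100.4; financial account: borrowing by resident firms from foreign banks 1519.8, domestic pension funds' purchases of foreign equities 1617.2; secondary income: official foreign aid grants received (current) 183.8.)

3527.9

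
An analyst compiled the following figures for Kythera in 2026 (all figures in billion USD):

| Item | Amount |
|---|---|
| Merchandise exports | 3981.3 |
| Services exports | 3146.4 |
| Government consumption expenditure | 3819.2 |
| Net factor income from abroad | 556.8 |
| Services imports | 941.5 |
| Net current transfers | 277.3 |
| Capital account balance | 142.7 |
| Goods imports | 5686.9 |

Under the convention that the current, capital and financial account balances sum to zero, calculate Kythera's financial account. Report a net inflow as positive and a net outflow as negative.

Goods balance = 3981.3 - 5686.9 = -1705.6
Services balance = 3146.4 - 941.5 = 2204.9
Trade balance (goods + services) = -1705.6 + 2204.9 = 499.3
Net primary income = 556.8
Net secondary income = 277.3
Current account = 499.3 + 556.8 + 277.3 = 1333.4
Financial account = -(1333.4 + 142.7) = -1476.1

-1476.1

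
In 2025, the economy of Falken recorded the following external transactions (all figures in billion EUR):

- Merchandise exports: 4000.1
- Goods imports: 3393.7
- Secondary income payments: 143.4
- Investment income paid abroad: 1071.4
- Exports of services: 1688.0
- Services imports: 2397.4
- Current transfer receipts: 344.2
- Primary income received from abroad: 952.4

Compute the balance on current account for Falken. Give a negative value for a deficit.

-21.2

Goods balance = 4000.1 - 3393.7 = 606.4
Services balance = 1688.0 - 2397.4 = -709.4
Trade balance (goods + services) = 606.4 + (-709.4) = -103.0
Net primary income = 952.4 - 1071.4 = -119.0
Net secondary income = 344.2 - 143.4 = 200.8
Current account = -103.0 + (-119.0) + 200.8 = -21.2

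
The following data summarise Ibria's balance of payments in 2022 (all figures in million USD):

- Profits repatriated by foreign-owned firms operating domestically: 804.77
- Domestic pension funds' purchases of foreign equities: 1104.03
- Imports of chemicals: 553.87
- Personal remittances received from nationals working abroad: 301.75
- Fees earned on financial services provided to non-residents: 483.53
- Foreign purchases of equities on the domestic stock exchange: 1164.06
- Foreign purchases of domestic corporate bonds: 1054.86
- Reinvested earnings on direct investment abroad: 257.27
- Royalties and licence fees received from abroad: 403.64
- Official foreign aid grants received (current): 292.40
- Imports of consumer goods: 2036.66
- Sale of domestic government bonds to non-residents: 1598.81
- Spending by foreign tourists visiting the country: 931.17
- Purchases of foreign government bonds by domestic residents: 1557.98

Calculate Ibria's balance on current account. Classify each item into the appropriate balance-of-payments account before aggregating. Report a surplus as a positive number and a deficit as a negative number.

Goods: -553.87 - 2036.66 = -2590.53
Services: 403.64 + 931.17 + 483.53 = 1818.34
Primary income: -804.77 + 257.27 = -547.50
Secondary income: 301.75 + 292.40 = 594.15
Current account = (-2590.53) + 1818.34 + (-547.50) + 594.15 = -725.54
(Excluded from the current account — financial account: domestic pension funds' purchases of foreign equities 1104.03, foreign purchases of equities on the domestic stock exchange 1164.06, foreign purchases of domestic corporate bonds 1054.86, sale of domestic government bonds to non-residents 1598.81, purchases of foreign government bonds by domestic residents 1557.98.)

-725.54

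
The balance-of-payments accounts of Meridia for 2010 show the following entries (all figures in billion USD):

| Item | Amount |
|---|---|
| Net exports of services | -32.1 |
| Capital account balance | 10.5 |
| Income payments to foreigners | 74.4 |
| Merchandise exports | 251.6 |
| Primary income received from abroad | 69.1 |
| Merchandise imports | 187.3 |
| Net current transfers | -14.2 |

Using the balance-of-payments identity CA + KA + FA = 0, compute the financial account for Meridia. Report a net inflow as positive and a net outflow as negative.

-23.2

Goods balance = 251.6 - 187.3 = 64.3
Services balance = -32.1
Trade balance (goods + services) = 64.3 + (-32.1) = 32.2
Net primary income = 69.1 - 74.4 = -5.3
Net secondary income = -14.2
Current account = 32.2 + (-5.3) + (-14.2) = 12.7
Financial account = -(12.7 + 10.5) = -23.2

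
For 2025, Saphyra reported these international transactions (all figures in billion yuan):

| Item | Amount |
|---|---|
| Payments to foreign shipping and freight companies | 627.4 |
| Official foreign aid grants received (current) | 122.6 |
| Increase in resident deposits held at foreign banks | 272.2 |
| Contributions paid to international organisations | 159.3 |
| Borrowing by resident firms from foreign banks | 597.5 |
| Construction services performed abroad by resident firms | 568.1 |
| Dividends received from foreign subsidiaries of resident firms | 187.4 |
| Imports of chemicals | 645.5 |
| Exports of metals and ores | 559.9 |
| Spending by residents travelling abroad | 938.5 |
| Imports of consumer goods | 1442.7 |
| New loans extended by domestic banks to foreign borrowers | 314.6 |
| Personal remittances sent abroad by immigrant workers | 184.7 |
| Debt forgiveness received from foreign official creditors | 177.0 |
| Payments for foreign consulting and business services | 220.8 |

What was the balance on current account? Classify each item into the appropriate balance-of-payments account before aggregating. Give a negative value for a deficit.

-2780.9

Goods: -645.5 + 559.9 - 1442.7 = -1528.3
Services: 568.1 - 220.8 - 627.4 - 938.5 = -1218.6
Primary income: 187.4
Secondary income: 122.6 - 184.7 - 159.3 = -221.4
Current account = (-1528.3) + (-1218.6) + 187.4 + (-221.4) = -2780.9
(Excluded from the current account — financial account: increase in resident deposits held at foreign banks 272.2, borrowing by resident firms from foreign banks 597.5, new loans extended by domestic banks to foreign borrowers 314.6; capital account: debt forgiveness received from foreign official creditors 177.0.)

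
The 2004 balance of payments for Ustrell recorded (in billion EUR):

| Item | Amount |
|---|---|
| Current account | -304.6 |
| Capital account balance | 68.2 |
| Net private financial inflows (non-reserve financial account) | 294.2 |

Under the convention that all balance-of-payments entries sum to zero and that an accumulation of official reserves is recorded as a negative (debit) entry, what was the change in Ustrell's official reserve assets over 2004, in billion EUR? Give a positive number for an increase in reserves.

Official reserve transactions balance = -((-304.6) + 68.2 + 294.2) = -57.8
An accumulation of reserves is recorded as a debit (negative entry), so the change in the stock of reserves is the negative of that balance.
Change in official reserves = -(-57.8) = 57.8

57.8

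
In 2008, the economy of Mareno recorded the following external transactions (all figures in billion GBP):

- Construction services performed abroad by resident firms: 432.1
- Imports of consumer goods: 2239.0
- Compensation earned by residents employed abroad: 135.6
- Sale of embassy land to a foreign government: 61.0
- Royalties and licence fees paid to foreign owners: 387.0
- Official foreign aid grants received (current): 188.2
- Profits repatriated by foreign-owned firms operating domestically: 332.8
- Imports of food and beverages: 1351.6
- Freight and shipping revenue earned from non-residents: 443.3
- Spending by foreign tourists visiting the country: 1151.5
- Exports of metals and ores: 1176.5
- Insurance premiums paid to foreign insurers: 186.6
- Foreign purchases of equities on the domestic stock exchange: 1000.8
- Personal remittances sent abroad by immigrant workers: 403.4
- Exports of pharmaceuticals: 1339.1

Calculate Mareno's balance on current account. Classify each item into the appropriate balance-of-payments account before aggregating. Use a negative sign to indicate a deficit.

-34.1

Goods: 1339.1 + 1176.5 - 1351.6 - 2239.0 = -1075.0
Services: 443.3 + 432.1 + 1151.5 - 186.6 - 387.0 = 1453.3
Primary income: -332.8 + 135.6 = -197.2
Secondary income: 188.2 - 403.4 = -215.2
Current account = (-1075.0) + 1453.3 + (-197.2) + (-215.2) = -34.1
(Excluded from the current account — capital account: sale of embassy land to a foreign government 61.0; financial account: foreign purchases of equities on the domestic stock exchange 1000.8.)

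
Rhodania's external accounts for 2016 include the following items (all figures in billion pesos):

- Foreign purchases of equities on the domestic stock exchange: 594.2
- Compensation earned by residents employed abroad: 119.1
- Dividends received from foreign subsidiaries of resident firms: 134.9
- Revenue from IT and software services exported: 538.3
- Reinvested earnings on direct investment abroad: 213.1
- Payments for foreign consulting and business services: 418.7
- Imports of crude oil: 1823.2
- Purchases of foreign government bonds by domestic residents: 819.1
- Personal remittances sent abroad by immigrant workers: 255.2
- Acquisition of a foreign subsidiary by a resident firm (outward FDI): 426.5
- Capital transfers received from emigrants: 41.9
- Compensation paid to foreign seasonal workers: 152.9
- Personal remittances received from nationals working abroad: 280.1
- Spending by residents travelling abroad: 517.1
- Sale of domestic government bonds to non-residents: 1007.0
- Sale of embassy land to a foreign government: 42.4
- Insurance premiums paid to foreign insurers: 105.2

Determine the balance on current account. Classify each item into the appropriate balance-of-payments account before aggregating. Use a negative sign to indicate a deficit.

-1986.8

Goods: -1823.2
Services: 538.3 - 517.1 - 105.2 - 418.7 = -502.7
Primary income: 134.9 - 152.9 + 213.1 + 119.1 = 314.2
Secondary income: -255.2 + 280.1 = 24.9
Current account = (-1823.2) + (-502.7) + 314.2 + 24.9 = -1986.8
(Excluded from the current account — financial account: foreign purchases of equities on the domestic stock exchange 594.2, purchases of foreign government bonds by domestic residents 819.1, acquisition of a foreign subsidiary by a resident firm (outward FDI) 426.5, sale of domestic government bonds to non-residents 1007.0; capital account: capital transfers received from emigrants 41.9, sale of embassy land to a foreign government 42.4.)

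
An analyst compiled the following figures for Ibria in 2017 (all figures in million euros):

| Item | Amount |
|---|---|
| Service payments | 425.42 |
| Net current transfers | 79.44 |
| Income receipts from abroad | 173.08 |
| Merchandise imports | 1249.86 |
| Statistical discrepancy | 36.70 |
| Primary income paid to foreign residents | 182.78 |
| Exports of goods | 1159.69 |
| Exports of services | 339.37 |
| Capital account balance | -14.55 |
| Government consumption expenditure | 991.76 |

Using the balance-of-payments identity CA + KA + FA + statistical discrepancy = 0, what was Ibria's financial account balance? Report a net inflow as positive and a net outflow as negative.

Goods balance = 1159.69 - 1249.86 = -90.17
Services balance = 339.37 - 425.42 = -86.05
Trade balance (goods + services) = -90.17 + (-86.05) = -176.22
Net primary income = 173.08 - 182.78 = -9.70
Net secondary income = 79.44
Current account = -176.22 + (-9.70) + 79.44 = -106.48
Financial account = -(-106.48 + (-14.55) + 36.70) = 84.33

84.33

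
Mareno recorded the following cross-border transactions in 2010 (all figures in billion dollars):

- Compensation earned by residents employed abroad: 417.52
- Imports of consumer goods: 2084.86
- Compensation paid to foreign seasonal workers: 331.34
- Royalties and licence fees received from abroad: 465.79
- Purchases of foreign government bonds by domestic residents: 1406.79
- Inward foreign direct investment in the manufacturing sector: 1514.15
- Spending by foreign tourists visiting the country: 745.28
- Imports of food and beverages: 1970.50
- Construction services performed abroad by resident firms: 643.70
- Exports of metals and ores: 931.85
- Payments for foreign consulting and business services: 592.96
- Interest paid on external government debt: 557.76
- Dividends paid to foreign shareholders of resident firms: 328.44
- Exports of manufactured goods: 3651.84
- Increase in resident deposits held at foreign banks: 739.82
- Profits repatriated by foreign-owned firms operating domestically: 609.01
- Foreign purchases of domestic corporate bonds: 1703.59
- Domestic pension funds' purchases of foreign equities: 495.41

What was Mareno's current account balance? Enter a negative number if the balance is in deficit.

Goods: 931.85 + 3651.84 - 1970.50 - 2084.86 = 528.33
Services: -592.96 + 643.70 + 465.79 + 745.28 = 1261.81
Primary income: -557.76 - 331.34 - 609.01 - 328.44 + 417.52 = -1409.03
Current account = 528.33 + 1261.81 + (-1409.03) = 381.11
(Excluded from the current account — financial account: purchases of foreign government bonds by domestic residents 1406.79, inward foreign direct investment in the manufacturing sector 1514.15, increase in resident deposits held at foreign banks 739.82, foreign purchases of domestic corporate bonds 1703.59, domestic pension funds' purchases of foreign equities 495.41.)

381.11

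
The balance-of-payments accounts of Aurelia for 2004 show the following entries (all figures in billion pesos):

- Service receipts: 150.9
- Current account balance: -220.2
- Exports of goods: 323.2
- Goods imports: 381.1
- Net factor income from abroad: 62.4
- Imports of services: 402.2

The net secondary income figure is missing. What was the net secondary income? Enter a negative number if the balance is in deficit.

Current account = goods balance + services balance + net primary income + net secondary income
Sum of the known components = -246.8
Net secondary income = CA - (known components) = -220.2 - (-246.8) = 26.6

26.6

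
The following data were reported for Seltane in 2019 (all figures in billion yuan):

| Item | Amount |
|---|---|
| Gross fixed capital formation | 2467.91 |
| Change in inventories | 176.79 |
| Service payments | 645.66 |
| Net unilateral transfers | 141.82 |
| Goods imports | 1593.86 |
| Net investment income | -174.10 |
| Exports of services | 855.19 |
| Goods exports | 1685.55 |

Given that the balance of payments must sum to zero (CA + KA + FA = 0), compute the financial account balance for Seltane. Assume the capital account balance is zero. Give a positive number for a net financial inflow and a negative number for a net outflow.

Goods balance = 1685.55 - 1593.86 = 91.69
Services balance = 855.19 - 645.66 = 209.53
Trade balance (goods + services) = 91.69 + 209.53 = 301.22
Net primary income = -174.10
Net secondary income = 141.82
Current account = 301.22 + (-174.10) + 141.82 = 268.94
Financial account = -(268.94) = -268.94

-268.94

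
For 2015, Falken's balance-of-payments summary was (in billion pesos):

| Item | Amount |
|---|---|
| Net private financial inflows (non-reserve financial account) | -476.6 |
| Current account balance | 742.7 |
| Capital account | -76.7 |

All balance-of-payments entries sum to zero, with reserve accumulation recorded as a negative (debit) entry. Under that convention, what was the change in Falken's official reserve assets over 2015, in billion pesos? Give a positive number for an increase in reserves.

Official reserve transactions balance = -(742.7 + (-76.7) + (-476.6)) = -189.4
An accumulation of reserves is recorded as a debit (negative entry), so the change in the stock of reserves is the negative of that balance.
Change in official reserves = -(-189.4) = 189.4

189.4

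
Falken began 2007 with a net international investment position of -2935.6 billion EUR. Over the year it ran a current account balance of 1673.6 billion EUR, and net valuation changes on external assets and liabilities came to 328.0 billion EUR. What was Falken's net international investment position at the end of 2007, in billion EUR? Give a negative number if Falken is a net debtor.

Change in NIIP = current account + net valuation change = 1673.6 + 328.0 = 2001.6
End-of-year NIIP = -2935.6 + 2001.6 = -934.0

-934.0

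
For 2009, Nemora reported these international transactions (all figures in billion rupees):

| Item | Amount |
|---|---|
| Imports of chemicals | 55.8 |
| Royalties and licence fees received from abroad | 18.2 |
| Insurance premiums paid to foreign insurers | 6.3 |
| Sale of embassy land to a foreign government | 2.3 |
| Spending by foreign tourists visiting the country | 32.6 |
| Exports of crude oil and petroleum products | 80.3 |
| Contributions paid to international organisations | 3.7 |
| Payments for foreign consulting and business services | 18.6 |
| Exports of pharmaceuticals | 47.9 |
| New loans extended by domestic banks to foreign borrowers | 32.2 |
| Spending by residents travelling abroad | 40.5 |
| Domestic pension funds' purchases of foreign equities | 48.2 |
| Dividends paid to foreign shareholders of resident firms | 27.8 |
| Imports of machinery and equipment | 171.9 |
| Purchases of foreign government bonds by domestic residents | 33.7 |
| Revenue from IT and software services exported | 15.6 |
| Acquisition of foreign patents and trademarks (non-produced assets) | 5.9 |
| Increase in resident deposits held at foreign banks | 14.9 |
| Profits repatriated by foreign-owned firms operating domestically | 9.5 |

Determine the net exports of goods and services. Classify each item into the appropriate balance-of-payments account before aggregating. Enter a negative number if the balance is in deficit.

Goods: -171.9 + 80.3 + 47.9 - 55.8 = -99.5
Services: 18.2 - 6.3 + 15.6 - 40.5 + 32.6 - 18.6 = 1.0
Trade balance = -99.5 + 1.0 = -98.5
(Excluded from the trade balance — capital account: sale of embassy land to a foreign government 2.3, acquisition of foreign patents and trademarks (non-produced assets) 5.9; secondary income: contributions paid to international organisations 3.7; financial account: new loans extended by domestic banks to foreign borrowers 32.2, domestic pension funds' purchases of foreign equities 48.2, purchases of foreign government bonds by domestic residents 33.7, increase in resident deposits held at foreign banks 14.9; primary income: dividends paid to foreign shareholders of resident firms 27.8, profits repatriated by foreign-owned firms operating domestically 9.5.)

-98.5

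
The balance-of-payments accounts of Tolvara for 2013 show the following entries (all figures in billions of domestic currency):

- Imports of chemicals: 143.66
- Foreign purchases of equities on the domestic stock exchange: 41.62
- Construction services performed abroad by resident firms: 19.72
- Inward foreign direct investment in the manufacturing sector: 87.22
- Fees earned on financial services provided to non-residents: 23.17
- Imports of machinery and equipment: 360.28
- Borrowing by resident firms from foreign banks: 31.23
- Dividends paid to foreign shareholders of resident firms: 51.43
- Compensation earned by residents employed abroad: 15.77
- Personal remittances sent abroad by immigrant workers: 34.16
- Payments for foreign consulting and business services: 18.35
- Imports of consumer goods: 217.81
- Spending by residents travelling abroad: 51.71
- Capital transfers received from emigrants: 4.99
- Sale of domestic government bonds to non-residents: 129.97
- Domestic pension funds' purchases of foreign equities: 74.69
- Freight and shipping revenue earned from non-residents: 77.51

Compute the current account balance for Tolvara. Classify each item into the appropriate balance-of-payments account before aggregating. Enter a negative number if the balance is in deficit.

Goods: -217.81 - 143.66 - 360.28 = -721.75
Services: 23.17 + 19.72 - 18.35 + 77.51 - 51.71 = 50.34
Primary income: 15.77 - 51.43 = -35.66
Secondary income: -34.16
Current account = (-721.75) + 50.34 + (-35.66) + (-34.16) = -741.23
(Excluded from the current account — financial account: foreign purchases of equities on the domestic stock exchange 41.62, inward foreign direct investment in the manufacturing sector 87.22, borrowing by resident firms from foreign banks 31.23, sale of domestic government bonds to non-residents 129.97, domestic pension funds' purchases of foreign equities 74.69; capital account: capital transfers received from emigrants 4.99.)

-741.23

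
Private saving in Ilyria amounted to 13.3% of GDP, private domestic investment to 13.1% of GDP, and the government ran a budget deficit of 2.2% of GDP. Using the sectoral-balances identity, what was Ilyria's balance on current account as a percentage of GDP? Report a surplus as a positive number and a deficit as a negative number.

-2.0

By the sectoral-balances identity, CA = (S_private - I) + (T - G).
Private balance = 13.3 - 13.1 = 0.2
Government balance (T - G) = -2.2
CA = 0.2 + (-2.2) = -2.0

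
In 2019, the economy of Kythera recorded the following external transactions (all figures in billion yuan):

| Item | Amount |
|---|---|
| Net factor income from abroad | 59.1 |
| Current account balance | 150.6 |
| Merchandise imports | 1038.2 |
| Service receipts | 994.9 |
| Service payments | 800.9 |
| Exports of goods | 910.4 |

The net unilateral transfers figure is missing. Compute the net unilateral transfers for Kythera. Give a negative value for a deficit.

25.3

Current account = goods balance + services balance + net primary income + net secondary income
Sum of the known components = 125.3
Net unilateral transfers = CA - (known components) = 150.6 - 125.3 = 25.3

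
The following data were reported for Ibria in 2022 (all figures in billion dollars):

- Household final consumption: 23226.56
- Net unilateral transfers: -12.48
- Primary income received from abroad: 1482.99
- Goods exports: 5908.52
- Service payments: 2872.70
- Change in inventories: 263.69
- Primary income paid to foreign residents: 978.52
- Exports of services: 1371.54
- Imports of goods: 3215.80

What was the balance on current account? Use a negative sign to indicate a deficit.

1683.55

Goods balance = 5908.52 - 3215.80 = 2692.72
Services balance = 1371.54 - 2872.70 = -1501.16
Trade balance (goods + services) = 2692.72 + (-1501.16) = 1191.56
Net primary income = 1482.99 - 978.52 = 504.47
Net secondary income = -12.48
Current account = 1191.56 + 504.47 + (-12.48) = 1683.55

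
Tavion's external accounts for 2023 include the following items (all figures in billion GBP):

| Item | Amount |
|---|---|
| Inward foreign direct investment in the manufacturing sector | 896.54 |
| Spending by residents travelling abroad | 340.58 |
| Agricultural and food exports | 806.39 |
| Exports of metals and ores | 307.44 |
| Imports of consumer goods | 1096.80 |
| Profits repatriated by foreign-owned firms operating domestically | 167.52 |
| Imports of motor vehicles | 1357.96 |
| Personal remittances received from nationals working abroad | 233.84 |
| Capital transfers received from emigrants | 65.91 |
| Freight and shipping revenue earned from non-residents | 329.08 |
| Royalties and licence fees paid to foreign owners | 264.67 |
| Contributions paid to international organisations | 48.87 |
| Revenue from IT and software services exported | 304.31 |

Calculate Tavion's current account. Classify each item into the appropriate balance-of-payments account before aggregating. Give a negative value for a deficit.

-1295.34

Goods: -1357.96 + 307.44 - 1096.80 + 806.39 = -1340.93
Services: 329.08 - 340.58 - 264.67 + 304.31 = 28.14
Primary income: -167.52
Secondary income: 233.84 - 48.87 = 184.97
Current account = (-1340.93) + 28.14 + (-167.52) + 184.97 = -1295.34
(Excluded from the current account — financial account: inward foreign direct investment in the manufacturing sector 896.54; capital account: capital transfers received from emigrants 65.91.)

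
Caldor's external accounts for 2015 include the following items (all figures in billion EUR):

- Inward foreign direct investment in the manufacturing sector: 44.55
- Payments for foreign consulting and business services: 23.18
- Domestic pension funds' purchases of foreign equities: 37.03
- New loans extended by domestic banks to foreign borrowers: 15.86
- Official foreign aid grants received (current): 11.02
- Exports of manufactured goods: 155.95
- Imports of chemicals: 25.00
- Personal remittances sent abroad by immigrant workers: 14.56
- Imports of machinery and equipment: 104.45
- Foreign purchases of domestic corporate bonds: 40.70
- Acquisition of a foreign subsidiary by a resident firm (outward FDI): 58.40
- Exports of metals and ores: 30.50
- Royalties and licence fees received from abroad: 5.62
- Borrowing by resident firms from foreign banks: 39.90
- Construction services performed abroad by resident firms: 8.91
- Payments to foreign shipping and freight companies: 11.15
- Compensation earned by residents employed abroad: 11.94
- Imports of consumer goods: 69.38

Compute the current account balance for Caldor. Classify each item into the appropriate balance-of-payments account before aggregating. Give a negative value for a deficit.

-23.78

Goods: 30.50 - 69.38 - 25.00 - 104.45 + 155.95 = -12.38
Services: -11.15 + 5.62 - 23.18 + 8.91 = -19.80
Primary income: 11.94
Secondary income: 11.02 - 14.56 = -3.54
Current account = (-12.38) + (-19.80) + 11.94 + (-3.54) = -23.78
(Excluded from the current account — financial account: inward foreign direct investment in the manufacturing sector 44.55, domestic pension funds' purchases of foreign equities 37.03, new loans extended by domestic banks to foreign borrowers 15.86, foreign purchases of domestic corporate bonds 40.70, acquisition of a foreign subsidiary by a resident firm (outward FDI) 58.40, borrowing by resident firms from foreign banks 39.90.)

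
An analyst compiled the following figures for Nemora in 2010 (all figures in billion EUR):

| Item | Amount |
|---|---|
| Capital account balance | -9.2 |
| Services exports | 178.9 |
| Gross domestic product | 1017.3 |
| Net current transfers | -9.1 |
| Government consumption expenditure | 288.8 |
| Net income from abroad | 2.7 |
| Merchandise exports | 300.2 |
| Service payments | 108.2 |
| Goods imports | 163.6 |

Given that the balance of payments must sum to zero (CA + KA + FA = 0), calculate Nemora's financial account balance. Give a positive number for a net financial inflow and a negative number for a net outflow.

-191.7

Goods balance = 300.2 - 163.6 = 136.6
Services balance = 178.9 - 108.2 = 70.7
Trade balance (goods + services) = 136.6 + 70.7 = 207.3
Net primary income = 2.7
Net secondary income = -9.1
Current account = 207.3 + 2.7 + (-9.1) = 200.9
Financial account = -(200.9 + (-9.2)) = -191.7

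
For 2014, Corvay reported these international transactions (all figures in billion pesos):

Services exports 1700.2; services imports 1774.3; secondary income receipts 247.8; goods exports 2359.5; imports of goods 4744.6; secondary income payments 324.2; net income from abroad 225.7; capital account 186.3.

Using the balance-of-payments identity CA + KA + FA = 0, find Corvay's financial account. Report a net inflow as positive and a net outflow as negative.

Goods balance = 2359.5 - 4744.6 = -2385.1
Services balance = 1700.2 - 1774.3 = -74.1
Trade balance (goods + services) = -2385.1 + (-74.1) = -2459.2
Net primary income = 225.7
Net secondary income = 247.8 - 324.2 = -76.4
Current account = -2459.2 + 225.7 + (-76.4) = -2309.9
Financial account = -(-2309.9 + 186.3) = 2123.6

2123.6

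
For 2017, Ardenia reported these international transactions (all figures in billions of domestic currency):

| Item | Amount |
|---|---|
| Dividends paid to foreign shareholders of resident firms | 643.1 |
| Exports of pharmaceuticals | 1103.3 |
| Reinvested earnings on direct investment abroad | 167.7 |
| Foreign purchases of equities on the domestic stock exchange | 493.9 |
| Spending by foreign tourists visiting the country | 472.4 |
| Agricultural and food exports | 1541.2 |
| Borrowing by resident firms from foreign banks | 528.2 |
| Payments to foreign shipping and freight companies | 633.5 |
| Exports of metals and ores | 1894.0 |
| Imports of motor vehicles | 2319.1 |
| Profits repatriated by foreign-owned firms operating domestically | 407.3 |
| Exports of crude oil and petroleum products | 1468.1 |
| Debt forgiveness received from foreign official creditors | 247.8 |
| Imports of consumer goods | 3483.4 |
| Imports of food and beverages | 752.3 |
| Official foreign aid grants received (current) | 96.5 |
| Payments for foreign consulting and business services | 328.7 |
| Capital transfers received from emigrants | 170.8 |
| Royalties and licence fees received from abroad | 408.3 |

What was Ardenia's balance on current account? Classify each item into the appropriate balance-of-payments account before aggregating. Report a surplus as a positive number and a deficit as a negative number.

-1415.9

Goods: 1468.1 - 2319.1 - 3483.4 + 1103.3 - 752.3 + 1894.0 + 1541.2 = -548.2
Services: 408.3 - 633.5 - 328.7 + 472.4 = -81.5
Primary income: -643.1 - 407.3 + 167.7 = -882.7
Secondary income: 96.5
Current account = (-548.2) + (-81.5) + (-882.7) + 96.5 = -1415.9
(Excluded from the current account — financial account: foreign purchases of equities on the domestic stock exchange 493.9, borrowing by resident firms from foreign banks 528.2; capital account: debt forgiveness received from foreign official creditors 247.8, capital transfers received from emigrants 170.8.)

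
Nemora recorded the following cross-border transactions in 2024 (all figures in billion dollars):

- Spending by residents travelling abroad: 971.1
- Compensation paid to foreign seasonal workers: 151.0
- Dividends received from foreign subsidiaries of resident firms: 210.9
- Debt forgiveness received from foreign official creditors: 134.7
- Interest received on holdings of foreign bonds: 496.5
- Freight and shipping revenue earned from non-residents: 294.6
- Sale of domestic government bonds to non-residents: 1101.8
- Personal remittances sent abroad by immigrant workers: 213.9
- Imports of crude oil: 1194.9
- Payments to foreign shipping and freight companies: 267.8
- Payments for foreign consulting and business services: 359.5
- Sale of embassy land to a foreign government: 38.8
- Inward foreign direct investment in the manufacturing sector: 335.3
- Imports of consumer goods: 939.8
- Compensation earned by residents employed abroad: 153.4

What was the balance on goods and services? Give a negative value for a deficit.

-3438.5

Goods: -1194.9 - 939.8 = -2134.7
Services: -971.1 - 359.5 + 294.6 - 267.8 = -1303.8
Trade balance = -2134.7 + (-1303.8) = -3438.5
(Excluded from the trade balance — primary income: compensation paid to foreign seasonal workers 151.0, dividends received from foreign subsidiaries of resident firms 210.9, interest received on holdings of foreign bonds 496.5, compensation earned by residents employed abroad 153.4; capital account: debt forgiveness received from foreign official creditors 134.7, sale of embassy land to a foreign government 38.8; financial account: sale of domestic government bonds to non-residents 1101.8, inward foreign direct investment in the manufacturing sector 335.3; secondary income: personal remittances sent abroad by immigrant workers 213.9.)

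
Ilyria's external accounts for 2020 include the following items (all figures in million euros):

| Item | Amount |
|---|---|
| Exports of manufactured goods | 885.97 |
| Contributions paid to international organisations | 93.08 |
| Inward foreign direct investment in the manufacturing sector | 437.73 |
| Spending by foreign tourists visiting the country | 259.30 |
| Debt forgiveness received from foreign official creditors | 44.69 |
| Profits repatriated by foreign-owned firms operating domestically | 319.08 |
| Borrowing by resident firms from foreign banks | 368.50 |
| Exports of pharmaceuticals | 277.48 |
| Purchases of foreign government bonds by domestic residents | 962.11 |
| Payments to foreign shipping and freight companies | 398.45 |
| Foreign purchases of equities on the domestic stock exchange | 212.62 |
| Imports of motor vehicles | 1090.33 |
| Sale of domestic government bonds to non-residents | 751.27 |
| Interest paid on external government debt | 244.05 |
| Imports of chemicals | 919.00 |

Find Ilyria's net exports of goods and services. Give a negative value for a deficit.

Goods: 885.97 + 277.48 - 1090.33 - 919.00 = -845.88
Services: -398.45 + 259.30 = -139.15
Trade balance = -845.88 + (-139.15) = -985.03
(Excluded from the trade balance — secondary income: contributions paid to international organisations 93.08; financial account: inward foreign direct investment in the manufacturing sector 437.73, borrowing by resident firms from foreign banks 368.50, purchases of foreign government bonds by domestic residents 962.11, foreign purchases of equities on the domestic stock exchange 212.62, sale of domestic government bonds to non-residents 751.27; capital account: debt forgiveness received from foreign official creditors 44.69; primary income: profits repatriated by foreign-owned firms operating domestically 319.08, interest paid on external government debt 244.05.)

-985.03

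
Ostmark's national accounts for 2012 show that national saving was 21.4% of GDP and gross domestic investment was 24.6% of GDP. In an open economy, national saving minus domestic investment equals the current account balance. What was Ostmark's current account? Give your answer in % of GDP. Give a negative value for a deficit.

-3.2

S - I = CA (net lending to the rest of the world).
CA = S - I = 21.4 - 24.6 = -3.2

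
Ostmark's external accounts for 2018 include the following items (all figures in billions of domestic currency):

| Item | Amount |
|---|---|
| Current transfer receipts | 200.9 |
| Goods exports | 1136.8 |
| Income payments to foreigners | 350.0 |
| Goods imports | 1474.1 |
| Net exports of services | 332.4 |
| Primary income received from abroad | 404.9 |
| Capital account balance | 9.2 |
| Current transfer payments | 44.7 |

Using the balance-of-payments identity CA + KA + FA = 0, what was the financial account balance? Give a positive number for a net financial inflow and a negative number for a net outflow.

Goods balance = 1136.8 - 1474.1 = -337.3
Services balance = 332.4
Trade balance (goods + services) = -337.3 + 332.4 = -4.9
Net primary income = 404.9 - 350.0 = 54.9
Net secondary income = 200.9 - 44.7 = 156.2
Current account = -4.9 + 54.9 + 156.2 = 206.2
Financial account = -(206.2 + 9.2) = -215.4

-215.4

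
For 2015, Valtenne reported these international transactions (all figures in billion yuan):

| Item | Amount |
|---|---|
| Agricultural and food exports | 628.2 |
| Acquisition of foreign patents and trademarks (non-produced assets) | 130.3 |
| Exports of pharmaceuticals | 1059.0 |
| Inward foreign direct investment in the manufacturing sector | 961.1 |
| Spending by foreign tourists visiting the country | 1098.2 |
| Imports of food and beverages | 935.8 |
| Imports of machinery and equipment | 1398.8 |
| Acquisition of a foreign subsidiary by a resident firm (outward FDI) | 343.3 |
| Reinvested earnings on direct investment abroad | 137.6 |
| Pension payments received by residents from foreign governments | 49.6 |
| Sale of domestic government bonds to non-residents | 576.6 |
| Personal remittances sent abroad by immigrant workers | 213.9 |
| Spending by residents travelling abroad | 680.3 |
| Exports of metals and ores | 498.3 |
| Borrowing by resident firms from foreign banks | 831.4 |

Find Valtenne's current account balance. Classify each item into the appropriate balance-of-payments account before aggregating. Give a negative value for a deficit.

242.1

Goods: -935.8 + 1059.0 + 498.3 - 1398.8 + 628.2 = -149.1
Services: 1098.2 - 680.3 = 417.9
Primary income: 137.6
Secondary income: 49.6 - 213.9 = -164.3
Current account = (-149.1) + 417.9 + 137.6 + (-164.3) = 242.1
(Excluded from the current account — capital account: acquisition of foreign patents and trademarks (non-produced assets) 130.3; financial account: inward foreign direct investment in the manufacturing sector 961.1, acquisition of a foreign subsidiary by a resident firm (outward FDI) 343.3, sale of domestic government bonds to non-residents 576.6, borrowing by resident firms from foreign banks 831.4.)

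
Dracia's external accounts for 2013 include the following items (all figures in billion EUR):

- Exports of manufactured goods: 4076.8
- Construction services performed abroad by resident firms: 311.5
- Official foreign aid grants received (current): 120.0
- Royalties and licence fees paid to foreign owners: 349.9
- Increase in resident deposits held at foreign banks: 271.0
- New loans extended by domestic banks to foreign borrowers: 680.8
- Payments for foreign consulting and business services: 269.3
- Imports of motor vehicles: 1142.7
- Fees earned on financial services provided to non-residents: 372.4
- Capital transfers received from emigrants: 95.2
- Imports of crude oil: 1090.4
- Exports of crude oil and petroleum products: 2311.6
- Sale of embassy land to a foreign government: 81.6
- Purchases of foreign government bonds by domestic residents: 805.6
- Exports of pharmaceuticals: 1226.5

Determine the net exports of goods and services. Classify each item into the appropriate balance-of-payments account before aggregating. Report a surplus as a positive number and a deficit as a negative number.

5446.5

Goods: 2311.6 - 1090.4 - 1142.7 + 4076.8 + 1226.5 = 5381.8
Services: 311.5 + 372.4 - 269.3 - 349.9 = 64.7
Trade balance = 5381.8 + 64.7 = 5446.5
(Excluded from the trade balance — secondary income: official foreign aid grants received (current) 120.0; financial account: increase in resident deposits held at foreign banks 271.0, new loans extended by domestic banks to foreign borrowers 680.8, purchases of foreign government bonds by domestic residents 805.6; capital account: capital transfers received from emigrants 95.2, sale of embassy land to a foreign government 81.6.)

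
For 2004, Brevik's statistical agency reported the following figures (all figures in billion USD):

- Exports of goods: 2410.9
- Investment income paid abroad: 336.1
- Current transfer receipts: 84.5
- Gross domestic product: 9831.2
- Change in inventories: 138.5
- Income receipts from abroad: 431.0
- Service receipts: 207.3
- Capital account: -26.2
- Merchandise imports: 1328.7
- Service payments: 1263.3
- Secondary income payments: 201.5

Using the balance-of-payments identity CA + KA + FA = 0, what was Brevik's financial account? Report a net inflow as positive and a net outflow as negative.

Goods balance = 2410.9 - 1328.7 = 1082.2
Services balance = 207.3 - 1263.3 = -1056.0
Trade balance (goods + services) = 1082.2 + (-1056.0) = 26.2
Net primary income = 431.0 - 336.1 = 94.9
Net secondary income = 84.5 - 201.5 = -117.0
Current account = 26.2 + 94.9 + (-117.0) = 4.1
Financial account = -(4.1 + (-26.2)) = 22.1

22.1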